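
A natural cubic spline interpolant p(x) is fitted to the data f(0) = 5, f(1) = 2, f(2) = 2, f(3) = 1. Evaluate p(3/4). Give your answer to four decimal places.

2.4656

Put M_i = p'' at the i-th knot. Here h = (1, 1, 1) and Δ = (-3, 0, -1), so the interior equations h_(i-1)·M_(i-1) + 2(h_(i-1)+h_i)·M_i + h_i·M_(i+1) = 6(Δ_i − Δ_(i-1)) read
  1·M_0 + 4·M_1 + 1·M_2 = 6(Δ_1 - Δ_0) = 18
  1·M_1 + 4·M_2 + 1·M_3 = 6(Δ_2 - Δ_1) = -6
Natural end conditions: M_0 = M_3 = 0.
Solving: M_0 = 0, M_1 = 26/5, M_2 = -14/5, M_3 = 0.
On [0, 1], p(x) = 5 - 58/15·x + 0·x² + 13/15·x³.
With x = 3/4: p(3/4) = 789/320.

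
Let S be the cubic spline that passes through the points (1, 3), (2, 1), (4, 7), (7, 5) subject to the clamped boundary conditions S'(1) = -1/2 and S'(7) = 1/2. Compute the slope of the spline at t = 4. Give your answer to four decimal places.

2.4211

Write m_i for S''(x_i). With h_i = 1, 2, 3 and divided differences Δ_i = -2, 3, -2/3, the continuity of S' gives the tridiagonal system
  1·m_0 + 6·m_1 + 2·m_2 = 6(Δ_1 - Δ_0) = 30
  2·m_1 + 10·m_2 + 3·m_3 = 6(Δ_2 - Δ_1) = -22
Clamped end conditions give two more equations: 2h_0·m_0 + h_0·m_1 = 6(Δ_0 - S'(1)) = -9 and h_2·m_2 + 2h_2·m_3 = 6(S'(7) - Δ_2) = 7.
Hence m_0 = -162/19, m_1 = 153/19, m_2 = -93/19, m_3 = 206/57.
On [4, 7], S'(t) = b_2 + 2c_2·(t - 4) + 3d_2·(t - 4)² with b_2 = Δ_2 - h_2(2m_2 + m_3)/6 = 46/19, c_2 = m_2/2 = -93/38, d_2 = (m_3 - m_2)/(6h_2) = 485/1026. So S'(4) = 46/19.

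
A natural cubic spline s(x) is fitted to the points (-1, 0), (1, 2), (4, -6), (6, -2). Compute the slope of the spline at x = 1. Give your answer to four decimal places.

Let σ_i = s''(x_i). Step sizes h_i = 2, 3, 2; slopes of the chords Δ_i = (y_(i+1) - y_i)/h_i = 1, -8/3, 2.
  2·σ_0 + 10·σ_1 + 3·σ_2 = 6(Δ_1 - Δ_0) = -22
  3·σ_1 + 10·σ_2 + 2·σ_3 = 6(Δ_2 - Δ_1) = 28
Natural end conditions: σ_0 = σ_3 = 0.
Solving the tridiagonal system: σ_0 = 0, σ_1 = -304/91, σ_2 = 346/91, σ_3 = 0.
On [1, 4], s'(x) = b_1 + 2c_1·(x - 1) + 3d_1·(x - 1)² with b_1 = Δ_1 - h_1(2σ_1 + σ_2)/6 = -335/273, c_1 = σ_1/2 = -152/91, d_1 = (σ_2 - σ_1)/(6h_1) = 25/63. So s'(1) = -335/273.

-1.2271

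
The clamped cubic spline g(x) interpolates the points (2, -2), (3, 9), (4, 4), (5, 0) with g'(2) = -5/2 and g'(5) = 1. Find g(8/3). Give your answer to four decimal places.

Write m_i for g''(x_i). With h_i = 1, 1, 1 and divided differences Δ_i = 11, -5, -4, the continuity of g' gives the tridiagonal system
  1·m_0 + 4·m_1 + 1·m_2 = 6(Δ_1 - Δ_0) = -96
  1·m_1 + 4·m_2 + 1·m_3 = 6(Δ_2 - Δ_1) = 6
Clamped end conditions give two more equations: 2h_0·m_0 + h_0·m_1 = 6(Δ_0 - g'(2)) = 81 and h_2·m_2 + 2h_2·m_3 = 6(g'(5) - Δ_2) = 30.
Solving: m_0 = 184/3, m_1 = -125/3, m_2 = 28/3, m_3 = 31/3.
On [2, 3], g(x) = -2 - 5/2·(x - 2) + 92/3·(x - 2)² - 103/6·(x - 2)³.
With (x - 2) = 2/3: g(8/3) = 395/81.

4.8765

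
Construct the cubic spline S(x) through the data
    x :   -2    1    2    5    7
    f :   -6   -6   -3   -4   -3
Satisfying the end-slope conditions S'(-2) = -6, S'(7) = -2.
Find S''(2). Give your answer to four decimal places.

Put M_i = S'' at the i-th knot. Here h = (3, 1, 3, 2) and Δ = (0, 3, -1/3, 1/2), so the interior equations h_(i-1)·M_(i-1) + 2(h_(i-1)+h_i)·M_i + h_i·M_(i+1) = 6(Δ_i − Δ_(i-1)) read
  3·M_0 + 8·M_1 + 1·M_2 = 6(Δ_1 - Δ_0) = 18
  1·M_1 + 8·M_2 + 3·M_3 = 6(Δ_2 - Δ_1) = -20
  3·M_2 + 10·M_3 + 2·M_4 = 6(Δ_3 - Δ_2) = 5
Clamped end conditions give two more equations: 2h_0·M_0 + h_0·M_1 = 6(Δ_0 - S'(-2)) = 36 and h_3·M_3 + 2h_3·M_4 = 6(S'(7) - Δ_3) = -15.
Hence M_0 = 3059/534, M_1 = 145/267, M_2 = -1885/534, M_3 = 685/267, M_4 = -5375/1068.

-3.5300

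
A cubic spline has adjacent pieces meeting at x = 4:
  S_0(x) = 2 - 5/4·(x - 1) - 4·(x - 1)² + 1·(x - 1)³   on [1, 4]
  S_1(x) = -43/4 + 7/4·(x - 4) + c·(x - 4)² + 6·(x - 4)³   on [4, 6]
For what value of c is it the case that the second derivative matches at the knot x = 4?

5

S_0''(x) = -8 + 6·(x - 1), so S_0''(4) = 10. On the right, S_1''(4) = 2c, so c = 5.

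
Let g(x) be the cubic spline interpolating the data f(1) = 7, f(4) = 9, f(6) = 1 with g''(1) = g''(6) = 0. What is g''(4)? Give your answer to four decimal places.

-2.8000

Put M_i = g'' at the i-th knot. Here h = (3, 2) and Δ = (2/3, -4), so the interior equations h_(i-1)·M_(i-1) + 2(h_(i-1)+h_i)·M_i + h_i·M_(i+1) = 6(Δ_i − Δ_(i-1)) read
  3·M_0 + 10·M_1 + 2·M_2 = 6(Δ_1 - Δ_0) = -28
Natural end conditions: M_0 = M_2 = 0.
Solving the tridiagonal system: M_0 = 0, M_1 = -14/5, M_2 = 0.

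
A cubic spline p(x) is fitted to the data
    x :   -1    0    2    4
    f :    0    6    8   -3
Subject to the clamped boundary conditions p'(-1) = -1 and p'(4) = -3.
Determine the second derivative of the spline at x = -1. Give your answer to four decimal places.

24.8261

Let M_i = p''(x_i). Step sizes h_i = 1, 2, 2; slopes of the chords Δ_i = (y_(i+1) - y_i)/h_i = 6, 1, -11/2.
  1·M_0 + 6·M_1 + 2·M_2 = 6(Δ_1 - Δ_0) = -30
  2·M_1 + 8·M_2 + 2·M_3 = 6(Δ_2 - Δ_1) = -39
Clamped end conditions give two more equations: 2h_0·M_0 + h_0·M_1 = 6(Δ_0 - p'(-1)) = 42 and h_2·M_2 + 2h_2·M_3 = 6(p'(4) - Δ_2) = 15.
Forward elimination and back-substitution give M_0 = 571/23, M_1 = -176/23, M_2 = -205/46, M_3 = 275/46.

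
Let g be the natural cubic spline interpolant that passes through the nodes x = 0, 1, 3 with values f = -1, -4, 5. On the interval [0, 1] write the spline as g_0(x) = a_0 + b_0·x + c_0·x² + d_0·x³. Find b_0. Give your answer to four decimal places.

Write m_i for g''(x_i). With h_i = 1, 2 and divided differences Δ_i = -3, 9/2, the continuity of g' gives the tridiagonal system
  1·m_0 + 6·m_1 + 2·m_2 = 6(Δ_1 - Δ_0) = 45
Natural end conditions: m_0 = m_2 = 0.
Hence m_0 = 0, m_1 = 15/2, m_2 = 0.
On [0, 1], with g_0(x) = a_0 + b_0·x + c_0·x² + d_0·x³: c_0 = m_0/2 = 0, d_0 = (m_1 - m_0)/(6h_0) = 5/4, b_0 = Δ_0 - h_0(2m_0 + m_1)/6 = -17/4.

-4.2500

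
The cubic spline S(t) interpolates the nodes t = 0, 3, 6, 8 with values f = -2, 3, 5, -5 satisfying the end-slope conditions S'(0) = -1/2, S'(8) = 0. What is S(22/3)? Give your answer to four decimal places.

-3.1053

Put M_i = S'' at the i-th knot. Here h = (3, 3, 2) and Δ = (5/3, 2/3, -5), so the interior equations h_(i-1)·M_(i-1) + 2(h_(i-1)+h_i)·M_i + h_i·M_(i+1) = 6(Δ_i − Δ_(i-1)) read
  3·M_0 + 12·M_1 + 3·M_2 = 6(Δ_1 - Δ_0) = -6
  3·M_1 + 10·M_2 + 2·M_3 = 6(Δ_2 - Δ_1) = -34
Clamped end conditions give two more equations: 2h_0·M_0 + h_0·M_1 = 6(Δ_0 - S'(0)) = 13 and h_2·M_2 + 2h_2·M_3 = 6(S'(8) - Δ_2) = 30.
Forward elimination and back-substitution give M_0 = 112/57, M_1 = 23/57, M_2 = -106/19, M_3 = 391/38.
On [6, 8], S(t) = 5 - 179/38·(t - 6) - 53/19·(t - 6)² + 201/152·(t - 6)³.
With (t - 6) = 4/3: S(22/3) = -59/19.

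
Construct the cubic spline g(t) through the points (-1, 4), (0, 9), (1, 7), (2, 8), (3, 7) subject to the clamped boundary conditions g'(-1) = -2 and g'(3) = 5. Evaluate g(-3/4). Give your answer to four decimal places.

4.3560

Put M_i = g'' at the i-th knot. Here h = (1, 1, 1, 1) and Δ = (5, -2, 1, -1), so the interior equations h_(i-1)·M_(i-1) + 2(h_(i-1)+h_i)·M_i + h_i·M_(i+1) = 6(Δ_i − Δ_(i-1)) read
  1·M_0 + 4·M_1 + 1·M_2 = 6(Δ_1 - Δ_0) = -42
  1·M_1 + 4·M_2 + 1·M_3 = 6(Δ_2 - Δ_1) = 18
  1·M_2 + 4·M_3 + 1·M_4 = 6(Δ_3 - Δ_2) = -12
Clamped end conditions give two more equations: 2h_0·M_0 + h_0·M_1 = 6(Δ_0 - g'(-1)) = 42 and h_3·M_3 + 2h_3·M_4 = 6(g'(3) - Δ_3) = 36.
Forward elimination and back-substitution give M_0 = 223/7, M_1 = -152/7, M_2 = 13, M_3 = -86/7, M_4 = 169/7.
On [-1, 0], g(t) = 4 - 2·(t + 1) + 223/14·(t + 1)² - 125/14·(t + 1)³.
With (t + 1) = 1/4: g(-3/4) = 3903/896.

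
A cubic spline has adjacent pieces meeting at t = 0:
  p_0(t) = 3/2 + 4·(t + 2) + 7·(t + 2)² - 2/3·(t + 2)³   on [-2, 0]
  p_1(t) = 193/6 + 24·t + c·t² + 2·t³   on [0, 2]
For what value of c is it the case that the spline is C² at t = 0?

3

p_0''(t) = 14 - 4·(t + 2), so p_0''(0) = 6. On the right, p_1''(0) = 2c, so c = 3.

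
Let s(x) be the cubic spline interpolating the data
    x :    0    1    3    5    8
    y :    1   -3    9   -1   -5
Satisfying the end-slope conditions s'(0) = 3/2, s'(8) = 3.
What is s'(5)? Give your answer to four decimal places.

-6.7830

Write m_i for s''(x_i). With h_i = 1, 2, 2, 3 and divided differences Δ_i = -4, 6, -5, -4/3, the continuity of s' gives the tridiagonal system
  1·m_0 + 6·m_1 + 2·m_2 = 6(Δ_1 - Δ_0) = 60
  2·m_1 + 8·m_2 + 2·m_3 = 6(Δ_2 - Δ_1) = -66
  2·m_2 + 10·m_3 + 3·m_4 = 6(Δ_3 - Δ_2) = 22
Clamped end conditions give two more equations: 2h_0·m_0 + h_0·m_1 = 6(Δ_0 - s'(0)) = -33 and h_3·m_3 + 2h_3·m_4 = 6(s'(8) - Δ_3) = 26.
Solving the tridiagonal system: m_0 = -1379/53, m_1 = 1009/53, m_2 = -1495/106, m_3 = 232/53, m_4 = 341/159.
On [5, 8], s'(x) = b_3 + 2c_3·(x - 5) + 3d_3·(x - 5)² with b_3 = Δ_3 - h_3(2m_3 + m_4)/6 = -719/106, c_3 = m_3/2 = 116/53, d_3 = (m_4 - m_3)/(6h_3) = -355/2862. So s'(5) = -719/106.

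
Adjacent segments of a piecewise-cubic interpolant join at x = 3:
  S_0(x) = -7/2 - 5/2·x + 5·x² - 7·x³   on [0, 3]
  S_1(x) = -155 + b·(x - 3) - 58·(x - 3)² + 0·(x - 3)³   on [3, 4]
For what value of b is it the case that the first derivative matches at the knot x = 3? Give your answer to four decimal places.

S_0'(x) = -5/2 + 10·x - 21·x², so S_0'(3) = -323/2. On the right, S_1'(3) = b, so b = -323/2.

-161.5000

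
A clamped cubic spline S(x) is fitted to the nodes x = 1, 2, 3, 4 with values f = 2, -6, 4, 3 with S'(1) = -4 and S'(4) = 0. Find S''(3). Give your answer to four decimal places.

-32.1333

Put m_i = S'' at the i-th knot. Here h = (1, 1, 1) and Δ = (-8, 10, -1), so the interior equations h_(i-1)·m_(i-1) + 2(h_(i-1)+h_i)·m_i + h_i·m_(i+1) = 6(Δ_i − Δ_(i-1)) read
  1·m_0 + 4·m_1 + 1·m_2 = 6(Δ_1 - Δ_0) = 108
  1·m_1 + 4·m_2 + 1·m_3 = 6(Δ_2 - Δ_1) = -66
Clamped end conditions give two more equations: 2h_0·m_0 + h_0·m_1 = 6(Δ_0 - S'(1)) = -24 and h_2·m_2 + 2h_2·m_3 = 6(S'(4) - Δ_2) = 6.
Forward elimination and back-substitution give m_0 = -506/15, m_1 = 652/15, m_2 = -482/15, m_3 = 286/15.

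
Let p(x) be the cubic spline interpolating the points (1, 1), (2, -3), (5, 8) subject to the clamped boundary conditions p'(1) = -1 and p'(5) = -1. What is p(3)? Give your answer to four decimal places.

-1.0926

Let m_i = p''(x_i). Step sizes h_i = 1, 3; slopes of the chords Δ_i = (y_(i+1) - y_i)/h_i = -4, 11/3.
  1·m_0 + 8·m_1 + 3·m_2 = 6(Δ_1 - Δ_0) = 46
Clamped end conditions give two more equations: 2h_0·m_0 + h_0·m_1 = 6(Δ_0 - p'(1)) = -18 and h_1·m_1 + 2h_1·m_2 = 6(p'(5) - Δ_1) = -28.
Forward elimination and back-substitution give m_0 = -59/4, m_1 = 23/2, m_2 = -125/12.
On [2, 5], p(x) = -3 - 21/8·(x - 2) + 23/4·(x - 2)² - 263/216·(x - 2)³.
With (x - 2) = 1: p(3) = -59/54.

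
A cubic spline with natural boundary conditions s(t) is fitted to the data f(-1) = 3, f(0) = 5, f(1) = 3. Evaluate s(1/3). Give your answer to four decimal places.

4.7037

Let M_i = s''(x_i). Step sizes h_i = 1, 1; slopes of the chords Δ_i = (y_(i+1) - y_i)/h_i = 2, -2.
  1·M_0 + 4·M_1 + 1·M_2 = 6(Δ_1 - Δ_0) = -24
Natural end conditions: M_0 = M_2 = 0.
Forward elimination and back-substitution give M_0 = 0, M_1 = -6, M_2 = 0.
On [0, 1], s(t) = 5 + 0·t - 3·t² + 1·t³.
With t = 1/3: s(1/3) = 127/27.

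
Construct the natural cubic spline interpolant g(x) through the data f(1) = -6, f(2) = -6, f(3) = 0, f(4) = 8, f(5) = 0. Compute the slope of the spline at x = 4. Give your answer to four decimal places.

0.6429

With σ_i denoting the second derivative at x_i, h_i = 1, 1, 1, 1, and Δ_i = (y_(i+1) − y_i)/h_i = 0, 6, 8, -8:
  1·σ_0 + 4·σ_1 + 1·σ_2 = 6(Δ_1 - Δ_0) = 36
  1·σ_1 + 4·σ_2 + 1·σ_3 = 6(Δ_2 - Δ_1) = 12
  1·σ_2 + 4·σ_3 + 1·σ_4 = 6(Δ_3 - Δ_2) = -96
Natural end conditions: σ_0 = σ_4 = 0.
Solving the tridiagonal system: σ_0 = 0, σ_1 = 99/14, σ_2 = 54/7, σ_3 = -363/14, σ_4 = 0.
On [4, 5], g'(x) = b_3 + 2c_3·(x - 4) + 3d_3·(x - 4)² with b_3 = Δ_3 - h_3(2σ_3 + σ_4)/6 = 9/14, c_3 = σ_3/2 = -363/28, d_3 = (σ_4 - σ_3)/(6h_3) = 121/28. So g'(4) = 9/14.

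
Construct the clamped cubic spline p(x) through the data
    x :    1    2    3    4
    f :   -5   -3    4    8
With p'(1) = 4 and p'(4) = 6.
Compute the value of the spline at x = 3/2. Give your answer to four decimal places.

Let σ_i = p''(x_i). Step sizes h_i = 1, 1, 1; slopes of the chords Δ_i = (y_(i+1) - y_i)/h_i = 2, 7, 4.
  1·σ_0 + 4·σ_1 + 1·σ_2 = 6(Δ_1 - Δ_0) = 30
  1·σ_1 + 4·σ_2 + 1·σ_3 = 6(Δ_2 - Δ_1) = -18
Clamped end conditions give two more equations: 2h_0·σ_0 + h_0·σ_1 = 6(Δ_0 - p'(1)) = -12 and h_2·σ_2 + 2h_2·σ_3 = 6(p'(4) - Δ_2) = 12.
Solving the tridiagonal system: σ_0 = -38/3, σ_1 = 40/3, σ_2 = -32/3, σ_3 = 34/3.
On [1, 2], p(x) = -5 + 4·(x - 1) - 19/3·(x - 1)² + 13/3·(x - 1)³.
With (x - 1) = 1/2: p(3/2) = -97/24.

-4.0417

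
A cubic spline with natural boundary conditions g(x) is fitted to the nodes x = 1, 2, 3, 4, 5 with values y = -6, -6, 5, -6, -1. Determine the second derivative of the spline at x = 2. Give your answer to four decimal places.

Let σ_i = g''(x_i). Step sizes h_i = 1, 1, 1, 1; slopes of the chords Δ_i = (y_(i+1) - y_i)/h_i = 0, 11, -11, 5.
  1·σ_0 + 4·σ_1 + 1·σ_2 = 6(Δ_1 - Δ_0) = 66
  1·σ_1 + 4·σ_2 + 1·σ_3 = 6(Δ_2 - Δ_1) = -132
  1·σ_2 + 4·σ_3 + 1·σ_4 = 6(Δ_3 - Δ_2) = 96
Natural end conditions: σ_0 = σ_4 = 0.
Hence σ_0 = 0, σ_1 = 807/28, σ_2 = -345/7, σ_3 = 1017/28, σ_4 = 0.

28.8214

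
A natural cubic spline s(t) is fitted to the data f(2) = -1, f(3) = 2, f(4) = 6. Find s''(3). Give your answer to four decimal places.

Put σ_i = s'' at the i-th knot. Here h = (1, 1) and Δ = (3, 4), so the interior equations h_(i-1)·σ_(i-1) + 2(h_(i-1)+h_i)·σ_i + h_i·σ_(i+1) = 6(Δ_i − Δ_(i-1)) read
  1·σ_0 + 4·σ_1 + 1·σ_2 = 6(Δ_1 - Δ_0) = 6
Natural end conditions: σ_0 = σ_2 = 0.
Solving the tridiagonal system: σ_0 = 0, σ_1 = 3/2, σ_2 = 0.

1.5000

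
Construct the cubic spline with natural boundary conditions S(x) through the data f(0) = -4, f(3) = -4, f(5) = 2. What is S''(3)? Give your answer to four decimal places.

Let M_i = S''(x_i). Step sizes h_i = 3, 2; slopes of the chords Δ_i = (y_(i+1) - y_i)/h_i = 0, 3.
  3·M_0 + 10·M_1 + 2·M_2 = 6(Δ_1 - Δ_0) = 18
Natural end conditions: M_0 = M_2 = 0.
Hence M_0 = 0, M_1 = 9/5, M_2 = 0.

1.8000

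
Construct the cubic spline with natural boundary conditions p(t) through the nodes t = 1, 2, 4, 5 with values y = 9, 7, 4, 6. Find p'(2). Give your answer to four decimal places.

-2.2500

With M_i denoting the second derivative at x_i, h_i = 1, 2, 1, and Δ_i = (y_(i+1) − y_i)/h_i = -2, -3/2, 2:
  1·M_0 + 6·M_1 + 2·M_2 = 6(Δ_1 - Δ_0) = 3
  2·M_1 + 6·M_2 + 1·M_3 = 6(Δ_2 - Δ_1) = 21
Natural end conditions: M_0 = M_3 = 0.
Forward elimination and back-substitution give M_0 = 0, M_1 = -3/4, M_2 = 15/4, M_3 = 0.
On [2, 4], p'(t) = b_1 + 2c_1·(t - 2) + 3d_1·(t - 2)² with b_1 = Δ_1 - h_1(2M_1 + M_2)/6 = -9/4, c_1 = M_1/2 = -3/8, d_1 = (M_2 - M_1)/(6h_1) = 3/8. So p'(2) = -9/4.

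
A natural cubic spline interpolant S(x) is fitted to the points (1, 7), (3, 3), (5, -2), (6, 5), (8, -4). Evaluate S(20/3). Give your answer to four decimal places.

5.3738

Write M_i for S''(x_i). With h_i = 2, 2, 1, 2 and divided differences Δ_i = -2, -5/2, 7, -9/2, the continuity of S' gives the tridiagonal system
  2·M_0 + 8·M_1 + 2·M_2 = 6(Δ_1 - Δ_0) = -3
  2·M_1 + 6·M_2 + 1·M_3 = 6(Δ_2 - Δ_1) = 57
  1·M_2 + 6·M_3 + 2·M_4 = 6(Δ_3 - Δ_2) = -69
Natural end conditions: M_0 = M_4 = 0.
Solving: M_0 = 0, M_1 = -927/256, M_2 = 831/64, M_3 = -1749/128, M_4 = 0.
On [6, 8], S(x) = 5 + 295/64·(x - 6) - 1749/256·(x - 6)² + 583/512·(x - 6)³.
With (x - 6) = 2/3: S(20/3) = 4643/864.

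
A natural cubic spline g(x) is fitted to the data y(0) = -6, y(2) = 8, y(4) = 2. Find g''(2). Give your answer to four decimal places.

Write m_i for g''(x_i). With h_i = 2, 2 and divided differences Δ_i = 7, -3, the continuity of g' gives the tridiagonal system
  2·m_0 + 8·m_1 + 2·m_2 = 6(Δ_1 - Δ_0) = -60
Natural end conditions: m_0 = m_2 = 0.
Solving: m_0 = 0, m_1 = -15/2, m_2 = 0.

-7.5000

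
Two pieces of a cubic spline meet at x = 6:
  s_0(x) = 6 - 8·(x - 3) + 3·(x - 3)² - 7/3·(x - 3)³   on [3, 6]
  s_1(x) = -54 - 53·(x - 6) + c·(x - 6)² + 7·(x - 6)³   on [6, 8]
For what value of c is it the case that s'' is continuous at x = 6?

-18

s_0''(x) = 6 - 14·(x - 3), so s_0''(6) = -36. On the right, s_1''(6) = 2c, so c = -18.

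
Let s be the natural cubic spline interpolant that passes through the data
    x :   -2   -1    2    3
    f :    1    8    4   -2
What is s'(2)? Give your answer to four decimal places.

-5.5515

With m_i denoting the second derivative at x_i, h_i = 1, 3, 1, and Δ_i = (y_(i+1) − y_i)/h_i = 7, -4/3, -6:
  1·m_0 + 8·m_1 + 3·m_2 = 6(Δ_1 - Δ_0) = -50
  3·m_1 + 8·m_2 + 1·m_3 = 6(Δ_2 - Δ_1) = -28
Natural end conditions: m_0 = m_3 = 0.
Solving: m_0 = 0, m_1 = -316/55, m_2 = -74/55, m_3 = 0.
On [2, 3], s'(x) = b_2 + 2c_2·(x - 2) + 3d_2·(x - 2)² with b_2 = Δ_2 - h_2(2m_2 + m_3)/6 = -916/165, c_2 = m_2/2 = -37/55, d_2 = (m_3 - m_2)/(6h_2) = 37/165. So s'(2) = -916/165.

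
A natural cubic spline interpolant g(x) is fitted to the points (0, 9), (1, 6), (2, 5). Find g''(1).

3

Put σ_i = g'' at the i-th knot. Here h = (1, 1) and Δ = (-3, -1), so the interior equations h_(i-1)·σ_(i-1) + 2(h_(i-1)+h_i)·σ_i + h_i·σ_(i+1) = 6(Δ_i − Δ_(i-1)) read
  1·σ_0 + 4·σ_1 + 1·σ_2 = 6(Δ_1 - Δ_0) = 12
Natural end conditions: σ_0 = σ_2 = 0.
Hence σ_0 = 0, σ_1 = 3, σ_2 = 0.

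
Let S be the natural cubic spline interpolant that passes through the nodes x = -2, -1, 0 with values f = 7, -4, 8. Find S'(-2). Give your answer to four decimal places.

-16.7500

Let M_i = S''(x_i). Step sizes h_i = 1, 1; slopes of the chords Δ_i = (y_(i+1) - y_i)/h_i = -11, 12.
  1·M_0 + 4·M_1 + 1·M_2 = 6(Δ_1 - Δ_0) = 138
Natural end conditions: M_0 = M_2 = 0.
Hence M_0 = 0, M_1 = 69/2, M_2 = 0.
On [-2, -1], S'(x) = b_0 + 2c_0·(x + 2) + 3d_0·(x + 2)² with b_0 = Δ_0 - h_0(2M_0 + M_1)/6 = -67/4, c_0 = M_0/2 = 0, d_0 = (M_1 - M_0)/(6h_0) = 23/4. So S'(-2) = -67/4.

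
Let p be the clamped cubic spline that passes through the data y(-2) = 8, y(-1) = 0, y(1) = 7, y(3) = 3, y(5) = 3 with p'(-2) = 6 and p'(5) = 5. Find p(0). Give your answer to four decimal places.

Let m_i = p''(x_i). Step sizes h_i = 1, 2, 2, 2; slopes of the chords Δ_i = (y_(i+1) - y_i)/h_i = -8, 7/2, -2, 0.
  1·m_0 + 6·m_1 + 2·m_2 = 6(Δ_1 - Δ_0) = 69
  2·m_1 + 8·m_2 + 2·m_3 = 6(Δ_2 - Δ_1) = -33
  2·m_2 + 8·m_3 + 2·m_4 = 6(Δ_3 - Δ_2) = 12
Clamped end conditions give two more equations: 2h_0·m_0 + h_0·m_1 = 6(Δ_0 - p'(-2)) = -84 and h_3·m_3 + 2h_3·m_4 = 6(p'(5) - Δ_3) = 30.
Hence m_0 = -4649/86, m_1 = 1037/43, m_2 = -1861/172, m_3 = 229/86, m_4 = 1061/172.
On [-1, 1], p(t) = 0 - 1543/172·(t + 1) + 1037/86·(t + 1)² - 2003/688·(t + 1)³.
With (t + 1) = 1: p(0) = 121/688.

0.1759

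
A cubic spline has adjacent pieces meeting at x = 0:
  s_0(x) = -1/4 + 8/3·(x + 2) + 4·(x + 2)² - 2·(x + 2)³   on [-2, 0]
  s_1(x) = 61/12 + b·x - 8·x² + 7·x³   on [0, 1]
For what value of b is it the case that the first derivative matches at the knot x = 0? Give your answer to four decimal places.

s_0'(x) = 8/3 + 8·(x + 2) - 6·(x + 2)², so s_0'(0) = -16/3. On the right, s_1'(0) = b, so b = -16/3.

-5.3333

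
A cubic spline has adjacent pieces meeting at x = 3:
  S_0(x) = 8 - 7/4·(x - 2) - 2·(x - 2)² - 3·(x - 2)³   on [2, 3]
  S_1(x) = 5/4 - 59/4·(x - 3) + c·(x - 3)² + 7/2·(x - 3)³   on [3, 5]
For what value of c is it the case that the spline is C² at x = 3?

S_0''(x) = -4 - 18·(x - 2), so S_0''(3) = -22. On the right, S_1''(3) = 2c, so c = -11.

-11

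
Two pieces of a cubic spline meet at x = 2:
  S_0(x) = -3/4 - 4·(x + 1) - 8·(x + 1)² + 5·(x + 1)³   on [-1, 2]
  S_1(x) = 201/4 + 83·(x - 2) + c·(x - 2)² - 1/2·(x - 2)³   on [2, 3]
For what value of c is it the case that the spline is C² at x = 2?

37

S_0''(x) = -16 + 30·(x + 1), so S_0''(2) = 74. On the right, S_1''(2) = 2c, so c = 37.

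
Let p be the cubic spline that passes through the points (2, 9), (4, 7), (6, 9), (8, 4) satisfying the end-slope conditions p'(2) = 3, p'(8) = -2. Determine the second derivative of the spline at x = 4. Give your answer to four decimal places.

With σ_i denoting the second derivative at x_i, h_i = 2, 2, 2, and Δ_i = (y_(i+1) − y_i)/h_i = -1, 1, -5/2:
  2·σ_0 + 8·σ_1 + 2·σ_2 = 6(Δ_1 - Δ_0) = 12
  2·σ_1 + 8·σ_2 + 2·σ_3 = 6(Δ_2 - Δ_1) = -21
Clamped end conditions give two more equations: 2h_0·σ_0 + h_0·σ_1 = 6(Δ_0 - p'(2)) = -24 and h_2·σ_2 + 2h_2·σ_3 = 6(p'(8) - Δ_2) = 3.
Hence σ_0 = -251/30, σ_1 = 71/15, σ_2 = -137/30, σ_3 = 91/30.

4.7333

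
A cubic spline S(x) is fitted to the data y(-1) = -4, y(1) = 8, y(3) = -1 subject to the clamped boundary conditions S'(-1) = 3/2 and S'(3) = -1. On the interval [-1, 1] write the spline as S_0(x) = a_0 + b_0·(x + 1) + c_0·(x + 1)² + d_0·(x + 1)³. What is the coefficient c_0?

7

With σ_i denoting the second derivative at x_i, h_i = 2, 2, and Δ_i = (y_(i+1) − y_i)/h_i = 6, -9/2:
  2·σ_0 + 8·σ_1 + 2·σ_2 = 6(Δ_1 - Δ_0) = -63
Clamped end conditions give two more equations: 2h_0·σ_0 + h_0·σ_1 = 6(Δ_0 - S'(-1)) = 27 and h_1·σ_1 + 2h_1·σ_2 = 6(S'(3) - Δ_1) = 21.
Hence σ_0 = 14, σ_1 = -29/2, σ_2 = 25/2.
On [-1, 1], with S_0(x) = a_0 + b_0·(x + 1) + c_0·(x + 1)² + d_0·(x + 1)³: c_0 = σ_0/2 = 7, d_0 = (σ_1 - σ_0)/(6h_0) = -19/8, b_0 = Δ_0 - h_0(2σ_0 + σ_1)/6 = 3/2.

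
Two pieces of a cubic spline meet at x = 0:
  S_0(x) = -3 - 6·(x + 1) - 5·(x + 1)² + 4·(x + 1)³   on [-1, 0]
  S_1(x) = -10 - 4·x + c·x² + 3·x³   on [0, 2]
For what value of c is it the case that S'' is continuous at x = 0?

S_0''(x) = -10 + 24·(x + 1), so S_0''(0) = 14. On the right, S_1''(0) = 2c, so c = 7.

7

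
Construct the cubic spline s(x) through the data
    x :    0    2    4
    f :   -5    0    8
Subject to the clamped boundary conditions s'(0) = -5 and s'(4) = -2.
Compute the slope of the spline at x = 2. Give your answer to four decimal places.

Let M_i = s''(x_i). Step sizes h_i = 2, 2; slopes of the chords Δ_i = (y_(i+1) - y_i)/h_i = 5/2, 4.
  2·M_0 + 8·M_1 + 2·M_2 = 6(Δ_1 - Δ_0) = 9
Clamped end conditions give two more equations: 2h_0·M_0 + h_0·M_1 = 6(Δ_0 - s'(0)) = 45 and h_1·M_1 + 2h_1·M_2 = 6(s'(4) - Δ_1) = -36.
Forward elimination and back-substitution give M_0 = 87/8, M_1 = 3/4, M_2 = -75/8.
On [2, 4], s'(x) = b_1 + 2c_1·(x - 2) + 3d_1·(x - 2)² with b_1 = Δ_1 - h_1(2M_1 + M_2)/6 = 53/8, c_1 = M_1/2 = 3/8, d_1 = (M_2 - M_1)/(6h_1) = -27/32. So s'(2) = 53/8.

6.6250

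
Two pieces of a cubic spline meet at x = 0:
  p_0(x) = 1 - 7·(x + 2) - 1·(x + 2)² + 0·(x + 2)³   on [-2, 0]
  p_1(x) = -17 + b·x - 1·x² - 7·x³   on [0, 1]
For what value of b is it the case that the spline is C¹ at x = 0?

-11

p_0'(x) = -7 - 2·(x + 2) + 0·(x + 2)², so p_0'(0) = -11. On the right, p_1'(0) = b, so b = -11.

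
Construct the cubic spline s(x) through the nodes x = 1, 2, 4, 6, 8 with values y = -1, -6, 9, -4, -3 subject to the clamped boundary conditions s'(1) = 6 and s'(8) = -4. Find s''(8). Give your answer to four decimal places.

-13.6802

With M_i denoting the second derivative at x_i, h_i = 1, 2, 2, 2, and Δ_i = (y_(i+1) − y_i)/h_i = -5, 15/2, -13/2, 1/2:
  1·M_0 + 6·M_1 + 2·M_2 = 6(Δ_1 - Δ_0) = 75
  2·M_1 + 8·M_2 + 2·M_3 = 6(Δ_2 - Δ_1) = -84
  2·M_2 + 8·M_3 + 2·M_4 = 6(Δ_3 - Δ_2) = 42
Clamped end conditions give two more equations: 2h_0·M_0 + h_0·M_1 = 6(Δ_0 - s'(1)) = -66 and h_3·M_3 + 2h_3·M_4 = 6(s'(8) - Δ_3) = -27.
Forward elimination and back-substitution give M_0 = -4007/86, M_1 = 1169/43, M_2 = -3571/172, M_3 = 596/43, M_4 = -2353/172.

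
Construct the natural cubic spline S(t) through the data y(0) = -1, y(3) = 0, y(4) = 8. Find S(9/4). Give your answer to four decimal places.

-3.0801

Put m_i = S'' at the i-th knot. Here h = (3, 1) and Δ = (1/3, 8), so the interior equations h_(i-1)·m_(i-1) + 2(h_(i-1)+h_i)·m_i + h_i·m_(i+1) = 6(Δ_i − Δ_(i-1)) read
  3·m_0 + 8·m_1 + 1·m_2 = 6(Δ_1 - Δ_0) = 46
Natural end conditions: m_0 = m_2 = 0.
Forward elimination and back-substitution give m_0 = 0, m_1 = 23/4, m_2 = 0.
On [0, 3], S(t) = -1 - 61/24·t + 0·t² + 23/72·t³.
With t = 9/4: S(9/4) = -1577/512.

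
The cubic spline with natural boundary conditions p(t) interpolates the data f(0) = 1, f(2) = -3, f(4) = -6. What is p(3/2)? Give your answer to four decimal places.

With M_i denoting the second derivative at x_i, h_i = 2, 2, and Δ_i = (y_(i+1) − y_i)/h_i = -2, -3/2:
  2·M_0 + 8·M_1 + 2·M_2 = 6(Δ_1 - Δ_0) = 3
Natural end conditions: M_0 = M_2 = 0.
Forward elimination and back-substitution give M_0 = 0, M_1 = 3/8, M_2 = 0.
On [0, 2], p(t) = 1 - 17/8·t + 0·t² + 1/32·t³.
With t = 3/2: p(3/2) = -533/256.

-2.0820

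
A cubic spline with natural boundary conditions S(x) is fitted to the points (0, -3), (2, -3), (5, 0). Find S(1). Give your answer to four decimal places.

-3.1500

Let m_i = S''(x_i). Step sizes h_i = 2, 3; slopes of the chords Δ_i = (y_(i+1) - y_i)/h_i = 0, 1.
  2·m_0 + 10·m_1 + 3·m_2 = 6(Δ_1 - Δ_0) = 6
Natural end conditions: m_0 = m_2 = 0.
Forward elimination and back-substitution give m_0 = 0, m_1 = 3/5, m_2 = 0.
On [0, 2], S(x) = -3 - 1/5·x + 0·x² + 1/20·x³.
With x = 1: S(1) = -63/20.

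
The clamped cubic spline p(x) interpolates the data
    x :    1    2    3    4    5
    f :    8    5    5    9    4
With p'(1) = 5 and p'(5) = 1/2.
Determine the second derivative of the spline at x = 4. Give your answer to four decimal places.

-22.8214

Let m_i = p''(x_i). Step sizes h_i = 1, 1, 1, 1; slopes of the chords Δ_i = (y_(i+1) - y_i)/h_i = -3, 0, 4, -5.
  1·m_0 + 4·m_1 + 1·m_2 = 6(Δ_1 - Δ_0) = 18
  1·m_1 + 4·m_2 + 1·m_3 = 6(Δ_2 - Δ_1) = 24
  1·m_2 + 4·m_3 + 1·m_4 = 6(Δ_3 - Δ_2) = -54
Clamped end conditions give two more equations: 2h_0·m_0 + h_0·m_1 = 6(Δ_0 - p'(1)) = -48 and h_3·m_3 + 2h_3·m_4 = 6(p'(5) - Δ_3) = 33.
Hence m_0 = -1605/56, m_1 = 261/28, m_2 = 75/8, m_3 = -639/28, m_4 = 1563/56.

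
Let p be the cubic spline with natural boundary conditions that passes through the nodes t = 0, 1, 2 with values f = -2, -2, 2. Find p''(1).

6

With m_i denoting the second derivative at x_i, h_i = 1, 1, and Δ_i = (y_(i+1) − y_i)/h_i = 0, 4:
  1·m_0 + 4·m_1 + 1·m_2 = 6(Δ_1 - Δ_0) = 24
Natural end conditions: m_0 = m_2 = 0.
Solving the tridiagonal system: m_0 = 0, m_1 = 6, m_2 = 0.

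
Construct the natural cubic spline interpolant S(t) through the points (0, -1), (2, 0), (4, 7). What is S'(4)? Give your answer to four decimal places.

4.2500

Put σ_i = S'' at the i-th knot. Here h = (2, 2) and Δ = (1/2, 7/2), so the interior equations h_(i-1)·σ_(i-1) + 2(h_(i-1)+h_i)·σ_i + h_i·σ_(i+1) = 6(Δ_i − Δ_(i-1)) read
  2·σ_0 + 8·σ_1 + 2·σ_2 = 6(Δ_1 - Δ_0) = 18
Natural end conditions: σ_0 = σ_2 = 0.
Solving: σ_0 = 0, σ_1 = 9/4, σ_2 = 0.
On [2, 4], S'(t) = b_1 + 2c_1·(t - 2) + 3d_1·(t - 2)² with b_1 = Δ_1 - h_1(2σ_1 + σ_2)/6 = 2, c_1 = σ_1/2 = 9/8, d_1 = (σ_2 - σ_1)/(6h_1) = -3/16. So S'(4) = 17/4.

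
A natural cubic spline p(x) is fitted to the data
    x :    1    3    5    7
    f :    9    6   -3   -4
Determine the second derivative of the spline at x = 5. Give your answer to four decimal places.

Let σ_i = p''(x_i). Step sizes h_i = 2, 2, 2; slopes of the chords Δ_i = (y_(i+1) - y_i)/h_i = -3/2, -9/2, -1/2.
  2·σ_0 + 8·σ_1 + 2·σ_2 = 6(Δ_1 - Δ_0) = -18
  2·σ_1 + 8·σ_2 + 2·σ_3 = 6(Δ_2 - Δ_1) = 24
Natural end conditions: σ_0 = σ_3 = 0.
Solving: σ_0 = 0, σ_1 = -16/5, σ_2 = 19/5, σ_3 = 0.

3.8000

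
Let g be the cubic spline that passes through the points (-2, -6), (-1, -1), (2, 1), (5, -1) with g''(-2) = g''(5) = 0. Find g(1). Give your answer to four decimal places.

Put M_i = g'' at the i-th knot. Here h = (1, 3, 3) and Δ = (5, 2/3, -2/3), so the interior equations h_(i-1)·M_(i-1) + 2(h_(i-1)+h_i)·M_i + h_i·M_(i+1) = 6(Δ_i − Δ_(i-1)) read
  1·M_0 + 8·M_1 + 3·M_2 = 6(Δ_1 - Δ_0) = -26
  3·M_1 + 12·M_2 + 3·M_3 = 6(Δ_2 - Δ_1) = -8
Natural end conditions: M_0 = M_3 = 0.
Solving the tridiagonal system: M_0 = 0, M_1 = -96/29, M_2 = 14/87, M_3 = 0.
On [-1, 2], g(x) = -1 + 113/29·(x + 1) - 48/29·(x + 1)² + 151/783·(x + 1)³.
With (x + 1) = 2: g(1) = 1343/783.

1.7152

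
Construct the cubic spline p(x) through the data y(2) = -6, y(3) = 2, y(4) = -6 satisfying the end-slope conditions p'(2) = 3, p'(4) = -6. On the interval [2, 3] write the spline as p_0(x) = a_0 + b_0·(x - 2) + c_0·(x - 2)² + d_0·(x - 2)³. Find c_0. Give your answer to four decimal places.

With M_i denoting the second derivative at x_i, h_i = 1, 1, and Δ_i = (y_(i+1) − y_i)/h_i = 8, -8:
  1·M_0 + 4·M_1 + 1·M_2 = 6(Δ_1 - Δ_0) = -96
Clamped end conditions give two more equations: 2h_0·M_0 + h_0·M_1 = 6(Δ_0 - p'(2)) = 30 and h_1·M_1 + 2h_1·M_2 = 6(p'(4) - Δ_1) = 12.
Solving: M_0 = 69/2, M_1 = -39, M_2 = 51/2.
On [2, 3], with p_0(x) = a_0 + b_0·(x - 2) + c_0·(x - 2)² + d_0·(x - 2)³: c_0 = M_0/2 = 69/4, d_0 = (M_1 - M_0)/(6h_0) = -49/4, b_0 = Δ_0 - h_0(2M_0 + M_1)/6 = 3.

17.2500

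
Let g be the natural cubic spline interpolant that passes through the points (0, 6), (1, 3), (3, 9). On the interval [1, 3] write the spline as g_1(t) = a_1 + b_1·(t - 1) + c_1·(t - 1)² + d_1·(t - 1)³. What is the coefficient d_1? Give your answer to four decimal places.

Write M_i for g''(x_i). With h_i = 1, 2 and divided differences Δ_i = -3, 3, the continuity of g' gives the tridiagonal system
  1·M_0 + 6·M_1 + 2·M_2 = 6(Δ_1 - Δ_0) = 36
Natural end conditions: M_0 = M_2 = 0.
Hence M_0 = 0, M_1 = 6, M_2 = 0.
On [1, 3], with g_1(t) = a_1 + b_1·(t - 1) + c_1·(t - 1)² + d_1·(t - 1)³: c_1 = M_1/2 = 3, d_1 = (M_2 - M_1)/(6h_1) = -1/2, b_1 = Δ_1 - h_1(2M_1 + M_2)/6 = -1.

-0.5000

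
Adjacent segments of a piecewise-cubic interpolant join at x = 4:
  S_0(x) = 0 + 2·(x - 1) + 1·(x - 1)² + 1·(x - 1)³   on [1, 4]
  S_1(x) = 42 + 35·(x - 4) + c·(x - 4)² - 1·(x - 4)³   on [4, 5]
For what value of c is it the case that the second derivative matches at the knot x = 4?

10

S_0''(x) = 2 + 6·(x - 1), so S_0''(4) = 20. On the right, S_1''(4) = 2c, so c = 10.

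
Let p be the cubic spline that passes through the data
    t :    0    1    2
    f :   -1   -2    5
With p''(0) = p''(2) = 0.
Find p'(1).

3

Put M_i = p'' at the i-th knot. Here h = (1, 1) and Δ = (-1, 7), so the interior equations h_(i-1)·M_(i-1) + 2(h_(i-1)+h_i)·M_i + h_i·M_(i+1) = 6(Δ_i − Δ_(i-1)) read
  1·M_0 + 4·M_1 + 1·M_2 = 6(Δ_1 - Δ_0) = 48
Natural end conditions: M_0 = M_2 = 0.
Forward elimination and back-substitution give M_0 = 0, M_1 = 12, M_2 = 0.
On [1, 2], p'(t) = b_1 + 2c_1·(t - 1) + 3d_1·(t - 1)² with b_1 = Δ_1 - h_1(2M_1 + M_2)/6 = 3, c_1 = M_1/2 = 6, d_1 = (M_2 - M_1)/(6h_1) = -2. So p'(1) = 3.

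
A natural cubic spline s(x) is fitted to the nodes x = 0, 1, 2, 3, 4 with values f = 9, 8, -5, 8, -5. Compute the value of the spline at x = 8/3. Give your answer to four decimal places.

With m_i denoting the second derivative at x_i, h_i = 1, 1, 1, 1, and Δ_i = (y_(i+1) − y_i)/h_i = -1, -13, 13, -13:
  1·m_0 + 4·m_1 + 1·m_2 = 6(Δ_1 - Δ_0) = -72
  1·m_1 + 4·m_2 + 1·m_3 = 6(Δ_2 - Δ_1) = 156
  1·m_2 + 4·m_3 + 1·m_4 = 6(Δ_3 - Δ_2) = -156
Natural end conditions: m_0 = m_4 = 0.
Solving: m_0 = 0, m_1 = -465/14, m_2 = 426/7, m_3 = -759/14, m_4 = 0.
On [2, 3], s(x) = -5 + 7/4·(x - 2) + 213/7·(x - 2)² - 537/28·(x - 2)³.
With (x - 2) = 2/3: s(8/3) = 505/126.

4.0079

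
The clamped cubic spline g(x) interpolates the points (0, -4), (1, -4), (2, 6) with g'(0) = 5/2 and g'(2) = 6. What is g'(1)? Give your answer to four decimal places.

Put M_i = g'' at the i-th knot. Here h = (1, 1) and Δ = (0, 10), so the interior equations h_(i-1)·M_(i-1) + 2(h_(i-1)+h_i)·M_i + h_i·M_(i+1) = 6(Δ_i − Δ_(i-1)) read
  1·M_0 + 4·M_1 + 1·M_2 = 6(Δ_1 - Δ_0) = 60
Clamped end conditions give two more equations: 2h_0·M_0 + h_0·M_1 = 6(Δ_0 - g'(0)) = -15 and h_1·M_1 + 2h_1·M_2 = 6(g'(2) - Δ_1) = -24.
Solving: M_0 = -83/4, M_1 = 53/2, M_2 = -101/4.
On [1, 2], g'(x) = b_1 + 2c_1·(x - 1) + 3d_1·(x - 1)² with b_1 = Δ_1 - h_1(2M_1 + M_2)/6 = 43/8, c_1 = M_1/2 = 53/4, d_1 = (M_2 - M_1)/(6h_1) = -69/8. So g'(1) = 43/8.

5.3750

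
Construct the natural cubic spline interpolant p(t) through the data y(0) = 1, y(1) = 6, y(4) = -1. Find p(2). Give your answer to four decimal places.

Put m_i = p'' at the i-th knot. Here h = (1, 3) and Δ = (5, -7/3), so the interior equations h_(i-1)·m_(i-1) + 2(h_(i-1)+h_i)·m_i + h_i·m_(i+1) = 6(Δ_i − Δ_(i-1)) read
  1·m_0 + 8·m_1 + 3·m_2 = 6(Δ_1 - Δ_0) = -44
Natural end conditions: m_0 = m_2 = 0.
Solving: m_0 = 0, m_1 = -11/2, m_2 = 0.
On [1, 4], p(t) = 6 + 19/6·(t - 1) - 11/4·(t - 1)² + 11/36·(t - 1)³.
With (t - 1) = 1: p(2) = 121/18.

6.7222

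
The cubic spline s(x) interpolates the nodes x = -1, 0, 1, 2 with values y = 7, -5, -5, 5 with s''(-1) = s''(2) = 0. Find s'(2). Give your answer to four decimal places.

11.8667

With M_i denoting the second derivative at x_i, h_i = 1, 1, 1, and Δ_i = (y_(i+1) − y_i)/h_i = -12, 0, 10:
  1·M_0 + 4·M_1 + 1·M_2 = 6(Δ_1 - Δ_0) = 72
  1·M_1 + 4·M_2 + 1·M_3 = 6(Δ_2 - Δ_1) = 60
Natural end conditions: M_0 = M_3 = 0.
Solving the tridiagonal system: M_0 = 0, M_1 = 76/5, M_2 = 56/5, M_3 = 0.
On [1, 2], s'(x) = b_2 + 2c_2·(x - 1) + 3d_2·(x - 1)² with b_2 = Δ_2 - h_2(2M_2 + M_3)/6 = 94/15, c_2 = M_2/2 = 28/5, d_2 = (M_3 - M_2)/(6h_2) = -28/15. So s'(2) = 178/15.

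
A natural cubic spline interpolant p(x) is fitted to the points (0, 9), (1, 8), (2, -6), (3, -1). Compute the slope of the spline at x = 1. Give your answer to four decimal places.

Put m_i = p'' at the i-th knot. Here h = (1, 1, 1) and Δ = (-1, -14, 5), so the interior equations h_(i-1)·m_(i-1) + 2(h_(i-1)+h_i)·m_i + h_i·m_(i+1) = 6(Δ_i − Δ_(i-1)) read
  1·m_0 + 4·m_1 + 1·m_2 = 6(Δ_1 - Δ_0) = -78
  1·m_1 + 4·m_2 + 1·m_3 = 6(Δ_2 - Δ_1) = 114
Natural end conditions: m_0 = m_3 = 0.
Forward elimination and back-substitution give m_0 = 0, m_1 = -142/5, m_2 = 178/5, m_3 = 0.
On [1, 2], p'(x) = b_1 + 2c_1·(x - 1) + 3d_1·(x - 1)² with b_1 = Δ_1 - h_1(2m_1 + m_2)/6 = -157/15, c_1 = m_1/2 = -71/5, d_1 = (m_2 - m_1)/(6h_1) = 32/3. So p'(1) = -157/15.

-10.4667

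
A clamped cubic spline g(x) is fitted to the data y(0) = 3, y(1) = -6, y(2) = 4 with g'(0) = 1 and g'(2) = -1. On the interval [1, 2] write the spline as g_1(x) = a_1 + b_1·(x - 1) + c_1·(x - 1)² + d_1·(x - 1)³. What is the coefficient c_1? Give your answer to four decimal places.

Put σ_i = g'' at the i-th knot. Here h = (1, 1) and Δ = (-9, 10), so the interior equations h_(i-1)·σ_(i-1) + 2(h_(i-1)+h_i)·σ_i + h_i·σ_(i+1) = 6(Δ_i − Δ_(i-1)) read
  1·σ_0 + 4·σ_1 + 1·σ_2 = 6(Δ_1 - Δ_0) = 114
Clamped end conditions give two more equations: 2h_0·σ_0 + h_0·σ_1 = 6(Δ_0 - g'(0)) = -60 and h_1·σ_1 + 2h_1·σ_2 = 6(g'(2) - Δ_1) = -66.
Solving the tridiagonal system: σ_0 = -119/2, σ_1 = 59, σ_2 = -125/2.
On [1, 2], with g_1(x) = a_1 + b_1·(x - 1) + c_1·(x - 1)² + d_1·(x - 1)³: c_1 = σ_1/2 = 59/2, d_1 = (σ_2 - σ_1)/(6h_1) = -81/4, b_1 = Δ_1 - h_1(2σ_1 + σ_2)/6 = 3/4.

29.5000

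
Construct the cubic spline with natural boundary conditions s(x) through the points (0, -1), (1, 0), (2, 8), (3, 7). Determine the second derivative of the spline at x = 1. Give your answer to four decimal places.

14.8000

Write m_i for s''(x_i). With h_i = 1, 1, 1 and divided differences Δ_i = 1, 8, -1, the continuity of s' gives the tridiagonal system
  1·m_0 + 4·m_1 + 1·m_2 = 6(Δ_1 - Δ_0) = 42
  1·m_1 + 4·m_2 + 1·m_3 = 6(Δ_2 - Δ_1) = -54
Natural end conditions: m_0 = m_3 = 0.
Solving: m_0 = 0, m_1 = 74/5, m_2 = -86/5, m_3 = 0.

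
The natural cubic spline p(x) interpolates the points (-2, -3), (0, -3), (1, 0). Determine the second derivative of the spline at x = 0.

Let M_i = p''(x_i). Step sizes h_i = 2, 1; slopes of the chords Δ_i = (y_(i+1) - y_i)/h_i = 0, 3.
  2·M_0 + 6·M_1 + 1·M_2 = 6(Δ_1 - Δ_0) = 18
Natural end conditions: M_0 = M_2 = 0.
Hence M_0 = 0, M_1 = 3, M_2 = 0.

3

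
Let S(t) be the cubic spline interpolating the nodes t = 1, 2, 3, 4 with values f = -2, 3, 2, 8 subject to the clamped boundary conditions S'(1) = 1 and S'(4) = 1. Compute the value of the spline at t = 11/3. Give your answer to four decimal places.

Put M_i = S'' at the i-th knot. Here h = (1, 1, 1) and Δ = (5, -1, 6), so the interior equations h_(i-1)·M_(i-1) + 2(h_(i-1)+h_i)·M_i + h_i·M_(i+1) = 6(Δ_i − Δ_(i-1)) read
  1·M_0 + 4·M_1 + 1·M_2 = 6(Δ_1 - Δ_0) = -36
  1·M_1 + 4·M_2 + 1·M_3 = 6(Δ_2 - Δ_1) = 42
Clamped end conditions give two more equations: 2h_0·M_0 + h_0·M_1 = 6(Δ_0 - S'(1)) = 24 and h_2·M_2 + 2h_2·M_3 = 6(S'(4) - Δ_2) = -30.
Solving the tridiagonal system: M_0 = 22, M_1 = -20, M_2 = 22, M_3 = -26.
On [3, 4], S(t) = 2 + 3·(t - 3) + 11·(t - 3)² - 8·(t - 3)³.
With (t - 3) = 2/3: S(11/3) = 176/27.

6.5185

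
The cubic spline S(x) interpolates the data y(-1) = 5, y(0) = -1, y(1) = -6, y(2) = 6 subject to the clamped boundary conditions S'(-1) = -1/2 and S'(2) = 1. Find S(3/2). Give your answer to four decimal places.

0.8125

With m_i denoting the second derivative at x_i, h_i = 1, 1, 1, and Δ_i = (y_(i+1) − y_i)/h_i = -6, -5, 12:
  1·m_0 + 4·m_1 + 1·m_2 = 6(Δ_1 - Δ_0) = 6
  1·m_1 + 4·m_2 + 1·m_3 = 6(Δ_2 - Δ_1) = 102
Clamped end conditions give two more equations: 2h_0·m_0 + h_0·m_1 = 6(Δ_0 - S'(-1)) = -33 and h_2·m_2 + 2h_2·m_3 = 6(S'(2) - Δ_2) = -66.
Hence m_0 = -14, m_1 = -5, m_2 = 40, m_3 = -53.
On [1, 2], S(x) = -6 + 15/2·(x - 1) + 20·(x - 1)² - 31/2·(x - 1)³.
With (x - 1) = 1/2: S(3/2) = 13/16.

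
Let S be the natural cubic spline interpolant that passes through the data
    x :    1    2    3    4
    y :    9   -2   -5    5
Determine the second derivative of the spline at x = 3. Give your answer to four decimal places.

Write M_i for S''(x_i). With h_i = 1, 1, 1 and divided differences Δ_i = -11, -3, 10, the continuity of S' gives the tridiagonal system
  1·M_0 + 4·M_1 + 1·M_2 = 6(Δ_1 - Δ_0) = 48
  1·M_1 + 4·M_2 + 1·M_3 = 6(Δ_2 - Δ_1) = 78
Natural end conditions: M_0 = M_3 = 0.
Forward elimination and back-substitution give M_0 = 0, M_1 = 38/5, M_2 = 88/5, M_3 = 0.

17.6000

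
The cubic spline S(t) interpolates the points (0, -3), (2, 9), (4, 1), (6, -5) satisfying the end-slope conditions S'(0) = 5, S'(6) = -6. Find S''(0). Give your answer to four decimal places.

6.7333

Let M_i = S''(x_i). Step sizes h_i = 2, 2, 2; slopes of the chords Δ_i = (y_(i+1) - y_i)/h_i = 6, -4, -3.
  2·M_0 + 8·M_1 + 2·M_2 = 6(Δ_1 - Δ_0) = -60
  2·M_1 + 8·M_2 + 2·M_3 = 6(Δ_2 - Δ_1) = 6
Clamped end conditions give two more equations: 2h_0·M_0 + h_0·M_1 = 6(Δ_0 - S'(0)) = 6 and h_2·M_2 + 2h_2·M_3 = 6(S'(6) - Δ_2) = -18.
Forward elimination and back-substitution give M_0 = 101/15, M_1 = -157/15, M_2 = 77/15, M_3 = -106/15.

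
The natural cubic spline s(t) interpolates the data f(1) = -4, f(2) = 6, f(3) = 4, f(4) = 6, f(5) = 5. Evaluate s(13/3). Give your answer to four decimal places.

6.1495

With M_i denoting the second derivative at x_i, h_i = 1, 1, 1, 1, and Δ_i = (y_(i+1) − y_i)/h_i = 10, -2, 2, -1:
  1·M_0 + 4·M_1 + 1·M_2 = 6(Δ_1 - Δ_0) = -72
  1·M_1 + 4·M_2 + 1·M_3 = 6(Δ_2 - Δ_1) = 24
  1·M_2 + 4·M_3 + 1·M_4 = 6(Δ_3 - Δ_2) = -18
Natural end conditions: M_0 = M_4 = 0.
Solving: M_0 = 0, M_1 = -597/28, M_2 = 93/7, M_3 = -219/28, M_4 = 0.
On [4, 5], s(t) = 6 + 45/28·(t - 4) - 219/56·(t - 4)² + 73/56·(t - 4)³.
With (t - 4) = 1/3: s(13/3) = 4649/756.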